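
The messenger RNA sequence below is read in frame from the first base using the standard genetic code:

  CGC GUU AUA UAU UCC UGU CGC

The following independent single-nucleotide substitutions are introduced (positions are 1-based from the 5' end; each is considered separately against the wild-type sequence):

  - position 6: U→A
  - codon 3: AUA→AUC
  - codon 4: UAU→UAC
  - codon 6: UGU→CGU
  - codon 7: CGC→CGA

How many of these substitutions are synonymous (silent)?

Codon 2: GUU (Val) → GUA (Val) — synonymous.
Codon 3: AUA (Ile) → AUC (Ile) — synonymous.
Codon 4: UAU (Tyr) → UAC (Tyr) — synonymous.
Codon 6: UGU (Cys) → CGU (Arg) — missense.
Codon 7: CGC (Arg) → CGA (Arg) — synonymous.
Synonymous: 4 of 5.

4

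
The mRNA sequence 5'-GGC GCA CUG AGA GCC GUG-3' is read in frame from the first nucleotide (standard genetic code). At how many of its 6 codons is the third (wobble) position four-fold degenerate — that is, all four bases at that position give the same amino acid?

Codon 1 GGC (Gly): third position 4-fold.
Codon 2 GCA (Ala): third position 4-fold.
Codon 3 CUG (Leu): third position 4-fold.
Codon 4 AGA (Arg): third position 2-fold.
Codon 5 GCC (Ala): third position 4-fold.
Codon 6 GUG (Val): third position 4-fold.
Four-fold degenerate third positions: 5.

5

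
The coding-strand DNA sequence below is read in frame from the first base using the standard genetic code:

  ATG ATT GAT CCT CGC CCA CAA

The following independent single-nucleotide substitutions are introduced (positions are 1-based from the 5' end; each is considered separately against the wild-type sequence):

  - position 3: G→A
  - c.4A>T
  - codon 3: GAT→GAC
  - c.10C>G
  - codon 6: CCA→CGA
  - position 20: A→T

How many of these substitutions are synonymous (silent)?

Codon 1: ATG (Met) → ATA (Ile) — missense.
Codon 2: ATT (Ile) → TTT (Phe) — missense.
Codon 3: GAT (Asp) → GAC (Asp) — synonymous.
Codon 4: CCT (Pro) → GCT (Ala) — missense.
Codon 6: CCA (Pro) → CGA (Arg) — missense.
Codon 7: CAA (Gln) → CTA (Leu) — missense.
Synonymous: 1 of 6.

1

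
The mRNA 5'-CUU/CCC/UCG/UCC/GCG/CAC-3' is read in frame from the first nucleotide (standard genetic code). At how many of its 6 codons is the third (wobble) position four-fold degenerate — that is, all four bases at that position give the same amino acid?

Codon 1 CUU (Leu): third position 4-fold.
Codon 2 CCC (Pro): third position 4-fold.
Codon 3 UCG (Ser): third position 4-fold.
Codon 4 UCC (Ser): third position 4-fold.
Codon 5 GCG (Ala): third position 4-fold.
Codon 6 CAC (His): third position 2-fold.
Four-fold degenerate third positions: 5.

5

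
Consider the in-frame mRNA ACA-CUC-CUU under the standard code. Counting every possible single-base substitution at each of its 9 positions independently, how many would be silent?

9

Codon 1 (ACA, Thr): 3 synonymous substitutions.
Codon 2 (CUC, Leu): 3 synonymous substitutions.
Codon 3 (CUU, Leu): 3 synonymous substitutions.
Total: 3 + 3 + 3 = 9.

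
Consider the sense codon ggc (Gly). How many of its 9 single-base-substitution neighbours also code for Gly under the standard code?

3

Position 1: none → 0 synonymous.
Position 2: none → 0 synonymous.
Position 3: GGT, GGA, GGG → 3 synonymous.
Total: 0 + 0 + 3 = 3.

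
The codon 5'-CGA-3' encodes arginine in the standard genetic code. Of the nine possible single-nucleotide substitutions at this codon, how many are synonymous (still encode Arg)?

Position 1: AGA → 1 synonymous.
Position 2: none → 0 synonymous.
Position 3: CGU, CGC, CGG → 3 synonymous.
Total: 1 + 0 + 3 = 4.

4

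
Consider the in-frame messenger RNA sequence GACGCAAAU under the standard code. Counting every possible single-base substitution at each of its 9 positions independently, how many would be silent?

5

Codon 1 (GAC, Asp): 1 synonymous substitution.
Codon 2 (GCA, Ala): 3 synonymous substitutions.
Codon 3 (AAU, Asn): 1 synonymous substitution.
Total: 1 + 3 + 1 = 5.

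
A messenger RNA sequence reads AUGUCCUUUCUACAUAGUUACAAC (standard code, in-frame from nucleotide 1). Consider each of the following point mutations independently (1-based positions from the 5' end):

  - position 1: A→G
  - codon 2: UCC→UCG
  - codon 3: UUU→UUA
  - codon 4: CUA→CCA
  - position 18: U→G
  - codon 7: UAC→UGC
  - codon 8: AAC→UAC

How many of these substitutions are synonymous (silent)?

1

Codon 1: AUG (Met) → GUG (Val) — missense.
Codon 2: UCC (Ser) → UCG (Ser) — synonymous.
Codon 3: UUU (Phe) → UUA (Leu) — missense.
Codon 4: CUA (Leu) → CCA (Pro) — missense.
Codon 6: AGU (Ser) → AGG (Arg) — missense.
Codon 7: UAC (Tyr) → UGC (Cys) — missense.
Codon 8: AAC (Asn) → UAC (Tyr) — missense.
Synonymous: 1 of 7.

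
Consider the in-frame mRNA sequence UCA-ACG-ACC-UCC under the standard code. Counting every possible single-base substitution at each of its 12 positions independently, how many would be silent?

Codon 1 (UCA, Ser): 3 synonymous substitutions.
Codon 2 (ACG, Thr): 3 synonymous substitutions.
Codon 3 (ACC, Thr): 3 synonymous substitutions.
Codon 4 (UCC, Ser): 3 synonymous substitutions.
Total: 3 + 3 + 3 + 3 = 12.

12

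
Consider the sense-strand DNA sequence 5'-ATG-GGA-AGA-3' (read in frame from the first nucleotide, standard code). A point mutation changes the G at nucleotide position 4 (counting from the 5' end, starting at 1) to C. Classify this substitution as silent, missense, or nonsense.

missense

Position 4 falls in codon 2: GGA → Gly.
After the substitution the codon is CGA → Arg.
Gly ≠ Arg, so this is a missense mutation.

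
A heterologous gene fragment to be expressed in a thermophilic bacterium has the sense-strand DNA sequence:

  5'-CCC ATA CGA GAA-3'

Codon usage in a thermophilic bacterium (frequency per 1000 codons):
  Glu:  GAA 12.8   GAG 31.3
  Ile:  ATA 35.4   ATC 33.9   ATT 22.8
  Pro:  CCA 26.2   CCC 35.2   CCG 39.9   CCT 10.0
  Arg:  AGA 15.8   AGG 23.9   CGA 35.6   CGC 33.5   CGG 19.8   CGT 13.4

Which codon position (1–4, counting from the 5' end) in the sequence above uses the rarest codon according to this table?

4

Codon 1 CCC (Pro): 35.2 per 1000.
Codon 2 ATA (Ile): 35.4 per 1000.
Codon 3 CGA (Arg): 35.6 per 1000.
Codon 4 GAA (Glu): 12.8 per 1000.
Lowest frequency is 12.8 at codon 4.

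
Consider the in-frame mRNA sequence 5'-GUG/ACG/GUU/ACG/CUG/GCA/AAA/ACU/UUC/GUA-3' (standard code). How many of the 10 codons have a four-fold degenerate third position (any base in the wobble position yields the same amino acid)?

8

Codon 1 GUG (Val): third position 4-fold.
Codon 2 ACG (Thr): third position 4-fold.
Codon 3 GUU (Val): third position 4-fold.
Codon 4 ACG (Thr): third position 4-fold.
Codon 5 CUG (Leu): third position 4-fold.
Codon 6 GCA (Ala): third position 4-fold.
Codon 7 AAA (Lys): third position 2-fold.
Codon 8 ACU (Thr): third position 4-fold.
Codon 9 UUC (Phe): third position 2-fold.
Codon 10 GUA (Val): third position 4-fold.
Four-fold degenerate third positions: 8.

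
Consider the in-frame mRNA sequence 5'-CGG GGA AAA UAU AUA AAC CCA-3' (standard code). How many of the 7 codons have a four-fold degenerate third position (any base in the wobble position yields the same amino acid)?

3

Codon 1 CGG (Arg): third position 4-fold.
Codon 2 GGA (Gly): third position 4-fold.
Codon 3 AAA (Lys): third position 2-fold.
Codon 4 UAU (Tyr): third position 2-fold.
Codon 5 AUA (Ile): third position 3-fold.
Codon 6 AAC (Asn): third position 2-fold.
Codon 7 CCA (Pro): third position 4-fold.
Four-fold degenerate third positions: 3.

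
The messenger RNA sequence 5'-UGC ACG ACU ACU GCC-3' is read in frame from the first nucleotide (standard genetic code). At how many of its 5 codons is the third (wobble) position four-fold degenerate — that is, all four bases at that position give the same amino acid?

4

Codon 1 UGC (Cys): third position 2-fold.
Codon 2 ACG (Thr): third position 4-fold.
Codon 3 ACU (Thr): third position 4-fold.
Codon 4 ACU (Thr): third position 4-fold.
Codon 5 GCC (Ala): third position 4-fold.
Four-fold degenerate third positions: 4.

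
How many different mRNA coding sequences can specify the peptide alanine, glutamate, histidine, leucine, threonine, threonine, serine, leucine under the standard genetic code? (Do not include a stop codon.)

Ala: 4 codons.
Glu: 2 codons.
His: 2 codons.
Leu: 6 codons.
Thr: 4 codons.
Thr: 4 codons.
Ser: 6 codons.
Leu: 6 codons.
4 × 2 × 2 × 6 × 4 × 4 × 6 × 6 = 55296.

55296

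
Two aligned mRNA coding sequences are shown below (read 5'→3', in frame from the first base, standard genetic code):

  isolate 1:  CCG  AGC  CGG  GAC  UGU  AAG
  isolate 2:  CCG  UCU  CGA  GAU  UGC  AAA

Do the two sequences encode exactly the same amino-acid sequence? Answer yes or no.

Codon 1: CCG Pro / CCG Pro — identical.
Codon 2: AGC Ser / UCU Ser — synonymous.
Codon 3: CGG Arg / CGA Arg — synonymous.
Codon 4: GAC Asp / GAU Asp — synonymous.
Codon 5: UGU Cys / UGC Cys — synonymous.
Codon 6: AAG Lys / AAA Lys — synonymous.
Nonsynonymous differences: 0 → same protein.

yes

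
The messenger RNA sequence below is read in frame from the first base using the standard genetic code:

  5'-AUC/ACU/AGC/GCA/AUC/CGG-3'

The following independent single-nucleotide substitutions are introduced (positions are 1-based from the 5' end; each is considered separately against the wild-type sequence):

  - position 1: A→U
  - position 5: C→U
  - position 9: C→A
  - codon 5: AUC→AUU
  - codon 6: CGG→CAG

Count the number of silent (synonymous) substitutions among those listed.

1

Codon 1: AUC (Ile) → UUC (Phe) — missense.
Codon 2: ACU (Thr) → AUU (Ile) — missense.
Codon 3: AGC (Ser) → AGA (Arg) — missense.
Codon 5: AUC (Ile) → AUU (Ile) — synonymous.
Codon 6: CGG (Arg) → CAG (Gln) — missense.
Synonymous: 1 of 5.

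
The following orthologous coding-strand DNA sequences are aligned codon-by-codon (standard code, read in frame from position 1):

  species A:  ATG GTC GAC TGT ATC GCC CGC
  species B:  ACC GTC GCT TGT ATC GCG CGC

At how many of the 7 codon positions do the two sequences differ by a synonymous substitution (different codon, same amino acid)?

Codon 1: ATG Met / ACC Thr — nonsynonymous.
Codon 2: GTC Val / GTC Val — identical.
Codon 3: GAC Asp / GCT Ala — nonsynonymous.
Codon 4: TGT Cys / TGT Cys — identical.
Codon 5: ATC Ile / ATC Ile — identical.
Codon 6: GCC Ala / GCG Ala — synonymous.
Codon 7: CGC Arg / CGC Arg — identical.
Synonymous differences: 1.

1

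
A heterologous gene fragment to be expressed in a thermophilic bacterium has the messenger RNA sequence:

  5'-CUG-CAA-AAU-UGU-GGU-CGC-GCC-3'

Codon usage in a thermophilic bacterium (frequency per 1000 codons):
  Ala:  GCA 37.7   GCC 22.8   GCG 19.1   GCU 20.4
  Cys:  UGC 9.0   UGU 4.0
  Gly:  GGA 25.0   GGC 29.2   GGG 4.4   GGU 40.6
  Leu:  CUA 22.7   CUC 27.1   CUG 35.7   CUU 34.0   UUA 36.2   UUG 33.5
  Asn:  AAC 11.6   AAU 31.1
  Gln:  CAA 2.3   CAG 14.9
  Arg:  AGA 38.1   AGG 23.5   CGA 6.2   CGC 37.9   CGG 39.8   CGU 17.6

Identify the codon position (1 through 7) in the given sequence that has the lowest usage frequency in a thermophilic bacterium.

Codon 1 CUG (Leu): 35.7 per 1000.
Codon 2 CAA (Gln): 2.3 per 1000.
Codon 3 AAU (Asn): 31.1 per 1000.
Codon 4 UGU (Cys): 4.0 per 1000.
Codon 5 GGU (Gly): 40.6 per 1000.
Codon 6 CGC (Arg): 37.9 per 1000.
Codon 7 GCC (Ala): 22.8 per 1000.
Lowest frequency is 2.3 at codon 2.

2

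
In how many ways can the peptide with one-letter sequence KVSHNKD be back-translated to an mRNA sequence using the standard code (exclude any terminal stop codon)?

Lys: 2 codons.
Val: 4 codons.
Ser: 6 codons.
His: 2 codons.
Asn: 2 codons.
Lys: 2 codons.
Asp: 2 codons.
2 × 4 × 6 × 2 × 2 × 2 × 2 = 768.

768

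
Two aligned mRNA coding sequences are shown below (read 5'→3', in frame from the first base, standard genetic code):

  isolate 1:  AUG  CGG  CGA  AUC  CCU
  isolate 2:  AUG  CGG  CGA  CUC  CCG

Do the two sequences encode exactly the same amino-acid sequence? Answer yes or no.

no

Codon 1: AUG Met / AUG Met — identical.
Codon 2: CGG Arg / CGG Arg — identical.
Codon 3: CGA Arg / CGA Arg — identical.
Codon 4: AUC Ile / CUC Leu — nonsynonymous.
Codon 5: CCU Pro / CCG Pro — synonymous.
Nonsynonymous differences: 1 → different protein.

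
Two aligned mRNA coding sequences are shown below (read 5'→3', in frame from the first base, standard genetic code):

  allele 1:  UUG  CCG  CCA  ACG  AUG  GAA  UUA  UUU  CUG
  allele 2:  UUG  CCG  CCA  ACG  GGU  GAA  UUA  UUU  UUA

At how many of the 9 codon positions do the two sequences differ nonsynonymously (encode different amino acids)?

1

Codon 1: UUG Leu / UUG Leu — identical.
Codon 2: CCG Pro / CCG Pro — identical.
Codon 3: CCA Pro / CCA Pro — identical.
Codon 4: ACG Thr / ACG Thr — identical.
Codon 5: AUG Met / GGU Gly — nonsynonymous.
Codon 6: GAA Glu / GAA Glu — identical.
Codon 7: UUA Leu / UUA Leu — identical.
Codon 8: UUU Phe / UUU Phe — identical.
Codon 9: CUG Leu / UUA Leu — synonymous.
Nonsynonymous differences: 1.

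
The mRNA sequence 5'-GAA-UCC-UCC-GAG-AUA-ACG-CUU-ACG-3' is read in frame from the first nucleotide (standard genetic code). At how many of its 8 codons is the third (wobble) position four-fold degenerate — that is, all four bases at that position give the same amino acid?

5

Codon 1 GAA (Glu): third position 2-fold.
Codon 2 UCC (Ser): third position 4-fold.
Codon 3 UCC (Ser): third position 4-fold.
Codon 4 GAG (Glu): third position 2-fold.
Codon 5 AUA (Ile): third position 3-fold.
Codon 6 ACG (Thr): third position 4-fold.
Codon 7 CUU (Leu): third position 4-fold.
Codon 8 ACG (Thr): third position 4-fold.
Four-fold degenerate third positions: 5.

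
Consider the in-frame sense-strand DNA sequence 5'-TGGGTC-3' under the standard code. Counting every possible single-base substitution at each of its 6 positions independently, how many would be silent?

Codon 1 (TGG, Trp): 0 synonymous substitutions.
Codon 2 (GTC, Val): 3 synonymous substitutions.
Total: 0 + 3 = 3.

3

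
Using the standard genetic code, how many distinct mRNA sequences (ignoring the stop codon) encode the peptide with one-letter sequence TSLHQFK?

2304

Thr: 4 codons.
Ser: 6 codons.
Leu: 6 codons.
His: 2 codons.
Gln: 2 codons.
Phe: 2 codons.
Lys: 2 codons.
4 × 6 × 6 × 2 × 2 × 2 × 2 = 2304.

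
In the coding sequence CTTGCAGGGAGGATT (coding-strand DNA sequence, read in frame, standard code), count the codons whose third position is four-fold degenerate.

3

Codon 1 CTT (Leu): third position 4-fold.
Codon 2 GCA (Ala): third position 4-fold.
Codon 3 GGG (Gly): third position 4-fold.
Codon 4 AGG (Arg): third position 2-fold.
Codon 5 ATT (Ile): third position 3-fold.
Four-fold degenerate third positions: 3.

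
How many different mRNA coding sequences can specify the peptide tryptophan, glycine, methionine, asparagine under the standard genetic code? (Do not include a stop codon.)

8

Trp: 1 codon.
Gly: 4 codons.
Met: 1 codon.
Asn: 2 codons.
1 × 4 × 1 × 2 = 8.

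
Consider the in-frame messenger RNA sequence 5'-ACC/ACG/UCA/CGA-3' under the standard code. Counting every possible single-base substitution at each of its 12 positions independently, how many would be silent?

13

Codon 1 (ACC, Thr): 3 synonymous substitutions.
Codon 2 (ACG, Thr): 3 synonymous substitutions.
Codon 3 (UCA, Ser): 3 synonymous substitutions.
Codon 4 (CGA, Arg): 4 synonymous substitutions.
Total: 3 + 3 + 3 + 4 = 13.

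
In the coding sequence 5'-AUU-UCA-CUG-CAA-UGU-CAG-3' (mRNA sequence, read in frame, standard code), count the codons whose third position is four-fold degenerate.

Codon 1 AUU (Ile): third position 3-fold.
Codon 2 UCA (Ser): third position 4-fold.
Codon 3 CUG (Leu): third position 4-fold.
Codon 4 CAA (Gln): third position 2-fold.
Codon 5 UGU (Cys): third position 2-fold.
Codon 6 CAG (Gln): third position 2-fold.
Four-fold degenerate third positions: 2.

2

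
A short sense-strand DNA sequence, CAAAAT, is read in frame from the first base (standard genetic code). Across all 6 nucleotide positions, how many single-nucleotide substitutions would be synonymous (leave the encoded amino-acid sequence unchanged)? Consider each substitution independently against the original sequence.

2

Codon 1 (CAA, Gln): 1 synonymous substitution.
Codon 2 (AAT, Asn): 1 synonymous substitution.
Total: 1 + 1 = 2.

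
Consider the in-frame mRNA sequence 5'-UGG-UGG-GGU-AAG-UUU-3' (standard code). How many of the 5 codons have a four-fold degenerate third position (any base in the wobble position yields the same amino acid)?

Codon 1 UGG (Trp): third position 1-fold.
Codon 2 UGG (Trp): third position 1-fold.
Codon 3 GGU (Gly): third position 4-fold.
Codon 4 AAG (Lys): third position 2-fold.
Codon 5 UUU (Phe): third position 2-fold.
Four-fold degenerate third positions: 1.

1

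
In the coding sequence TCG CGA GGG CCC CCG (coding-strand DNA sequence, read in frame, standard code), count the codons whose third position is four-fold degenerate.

5

Codon 1 TCG (Ser): third position 4-fold.
Codon 2 CGA (Arg): third position 4-fold.
Codon 3 GGG (Gly): third position 4-fold.
Codon 4 CCC (Pro): third position 4-fold.
Codon 5 CCG (Pro): third position 4-fold.
Four-fold degenerate third positions: 5.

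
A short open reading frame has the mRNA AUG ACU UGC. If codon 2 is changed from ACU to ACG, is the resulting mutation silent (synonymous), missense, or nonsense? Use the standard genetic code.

Position 6 falls in codon 2: ACU → Thr.
After the substitution the codon is ACG → Thr.
Both encode Thr, so the change is synonymous.

silent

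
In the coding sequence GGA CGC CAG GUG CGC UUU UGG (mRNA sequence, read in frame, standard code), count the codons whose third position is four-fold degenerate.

Codon 1 GGA (Gly): third position 4-fold.
Codon 2 CGC (Arg): third position 4-fold.
Codon 3 CAG (Gln): third position 2-fold.
Codon 4 GUG (Val): third position 4-fold.
Codon 5 CGC (Arg): third position 4-fold.
Codon 6 UUU (Phe): third position 2-fold.
Codon 7 UGG (Trp): third position 1-fold.
Four-fold degenerate third positions: 4.

4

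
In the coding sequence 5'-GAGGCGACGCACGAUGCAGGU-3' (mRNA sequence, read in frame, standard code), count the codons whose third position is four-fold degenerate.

4

Codon 1 GAG (Glu): third position 2-fold.
Codon 2 GCG (Ala): third position 4-fold.
Codon 3 ACG (Thr): third position 4-fold.
Codon 4 CAC (His): third position 2-fold.
Codon 5 GAU (Asp): third position 2-fold.
Codon 6 GCA (Ala): third position 4-fold.
Codon 7 GGU (Gly): third position 4-fold.
Four-fold degenerate third positions: 4.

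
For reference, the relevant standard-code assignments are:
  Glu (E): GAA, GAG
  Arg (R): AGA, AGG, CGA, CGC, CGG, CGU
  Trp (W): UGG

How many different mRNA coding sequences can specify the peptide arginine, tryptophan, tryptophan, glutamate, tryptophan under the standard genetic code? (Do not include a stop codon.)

Arg: 6 codons.
Trp: 1 codon.
Trp: 1 codon.
Glu: 2 codons.
Trp: 1 codon.
6 × 1 × 1 × 2 × 1 = 12.

12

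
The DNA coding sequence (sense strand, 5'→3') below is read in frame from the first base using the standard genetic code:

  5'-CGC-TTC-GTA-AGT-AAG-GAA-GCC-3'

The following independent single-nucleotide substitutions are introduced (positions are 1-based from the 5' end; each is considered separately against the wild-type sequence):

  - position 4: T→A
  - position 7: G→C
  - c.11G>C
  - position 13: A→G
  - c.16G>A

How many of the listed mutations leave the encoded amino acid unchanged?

Codon 2: TTC (Phe) → ATC (Ile) — missense.
Codon 3: GTA (Val) → CTA (Leu) — missense.
Codon 4: AGT (Ser) → ACT (Thr) — missense.
Codon 5: AAG (Lys) → GAG (Glu) — missense.
Codon 6: GAA (Glu) → AAA (Lys) — missense.
Synonymous: 0 of 5.

0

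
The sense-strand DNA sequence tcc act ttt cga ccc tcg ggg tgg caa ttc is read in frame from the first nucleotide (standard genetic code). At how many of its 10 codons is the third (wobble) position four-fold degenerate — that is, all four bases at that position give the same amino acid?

Codon 1 TCC (Ser): third position 4-fold.
Codon 2 ACT (Thr): third position 4-fold.
Codon 3 TTT (Phe): third position 2-fold.
Codon 4 CGA (Arg): third position 4-fold.
Codon 5 CCC (Pro): third position 4-fold.
Codon 6 TCG (Ser): third position 4-fold.
Codon 7 GGG (Gly): third position 4-fold.
Codon 8 TGG (Trp): third position 1-fold.
Codon 9 CAA (Gln): third position 2-fold.
Codon 10 TTC (Phe): third position 2-fold.
Four-fold degenerate third positions: 6.

6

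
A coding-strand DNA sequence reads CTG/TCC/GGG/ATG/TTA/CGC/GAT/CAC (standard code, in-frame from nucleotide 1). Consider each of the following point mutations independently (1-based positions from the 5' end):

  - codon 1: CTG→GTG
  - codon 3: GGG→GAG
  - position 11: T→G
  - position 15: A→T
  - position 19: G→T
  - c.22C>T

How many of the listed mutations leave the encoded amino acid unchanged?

0

Codon 1: CTG (Leu) → GTG (Val) — missense.
Codon 3: GGG (Gly) → GAG (Glu) — missense.
Codon 4: ATG (Met) → AGG (Arg) — missense.
Codon 5: TTA (Leu) → TTT (Phe) — missense.
Codon 7: GAT (Asp) → TAT (Tyr) — missense.
Codon 8: CAC (His) → TAC (Tyr) — missense.
Synonymous: 0 of 6.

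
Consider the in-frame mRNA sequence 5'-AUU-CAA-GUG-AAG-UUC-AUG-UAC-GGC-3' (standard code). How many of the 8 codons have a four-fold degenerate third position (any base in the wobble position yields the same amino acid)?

2

Codon 1 AUU (Ile): third position 3-fold.
Codon 2 CAA (Gln): third position 2-fold.
Codon 3 GUG (Val): third position 4-fold.
Codon 4 AAG (Lys): third position 2-fold.
Codon 5 UUC (Phe): third position 2-fold.
Codon 6 AUG (Met): third position 1-fold.
Codon 7 UAC (Tyr): third position 2-fold.
Codon 8 GGC (Gly): third position 4-fold.
Four-fold degenerate third positions: 2.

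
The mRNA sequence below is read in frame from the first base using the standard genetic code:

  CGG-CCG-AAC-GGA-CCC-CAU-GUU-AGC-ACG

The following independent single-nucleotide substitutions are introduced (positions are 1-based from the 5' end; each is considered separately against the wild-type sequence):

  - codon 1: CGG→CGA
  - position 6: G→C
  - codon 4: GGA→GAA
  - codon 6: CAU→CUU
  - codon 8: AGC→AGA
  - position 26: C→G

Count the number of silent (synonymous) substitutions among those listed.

2

Codon 1: CGG (Arg) → CGA (Arg) — synonymous.
Codon 2: CCG (Pro) → CCC (Pro) — synonymous.
Codon 4: GGA (Gly) → GAA (Glu) — missense.
Codon 6: CAU (His) → CUU (Leu) — missense.
Codon 8: AGC (Ser) → AGA (Arg) — missense.
Codon 9: ACG (Thr) → AGG (Arg) — missense.
Synonymous: 2 of 6.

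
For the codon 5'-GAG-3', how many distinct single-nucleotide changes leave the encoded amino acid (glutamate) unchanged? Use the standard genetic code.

1

Position 1: none → 0 synonymous.
Position 2: none → 0 synonymous.
Position 3: GAA → 1 synonymous.
Total: 0 + 0 + 1 = 1.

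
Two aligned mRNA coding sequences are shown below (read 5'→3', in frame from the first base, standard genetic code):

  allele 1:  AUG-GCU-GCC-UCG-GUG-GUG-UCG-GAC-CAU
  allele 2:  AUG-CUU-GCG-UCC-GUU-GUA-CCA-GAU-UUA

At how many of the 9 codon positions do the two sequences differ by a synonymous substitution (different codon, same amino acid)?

Codon 1: AUG Met / AUG Met — identical.
Codon 2: GCU Ala / CUU Leu — nonsynonymous.
Codon 3: GCC Ala / GCG Ala — synonymous.
Codon 4: UCG Ser / UCC Ser — synonymous.
Codon 5: GUG Val / GUU Val — synonymous.
Codon 6: GUG Val / GUA Val — synonymous.
Codon 7: UCG Ser / CCA Pro — nonsynonymous.
Codon 8: GAC Asp / GAU Asp — synonymous.
Codon 9: CAU His / UUA Leu — nonsynonymous.
Synonymous differences: 5.

5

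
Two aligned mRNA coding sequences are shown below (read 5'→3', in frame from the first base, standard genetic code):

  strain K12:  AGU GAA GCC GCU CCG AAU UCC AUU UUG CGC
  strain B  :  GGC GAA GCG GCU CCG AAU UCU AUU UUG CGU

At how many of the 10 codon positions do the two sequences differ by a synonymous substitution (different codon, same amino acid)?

Codon 1: AGU Ser / GGC Gly — nonsynonymous.
Codon 2: GAA Glu / GAA Glu — identical.
Codon 3: GCC Ala / GCG Ala — synonymous.
Codon 4: GCU Ala / GCU Ala — identical.
Codon 5: CCG Pro / CCG Pro — identical.
Codon 6: AAU Asn / AAU Asn — identical.
Codon 7: UCC Ser / UCU Ser — synonymous.
Codon 8: AUU Ile / AUU Ile — identical.
Codon 9: UUG Leu / UUG Leu — identical.
Codon 10: CGC Arg / CGU Arg — synonymous.
Synonymous differences: 3.

3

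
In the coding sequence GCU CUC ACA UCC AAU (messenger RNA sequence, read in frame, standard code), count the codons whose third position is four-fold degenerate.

Codon 1 GCU (Ala): third position 4-fold.
Codon 2 CUC (Leu): third position 4-fold.
Codon 3 ACA (Thr): third position 4-fold.
Codon 4 UCC (Ser): third position 4-fold.
Codon 5 AAU (Asn): third position 2-fold.
Four-fold degenerate third positions: 4.

4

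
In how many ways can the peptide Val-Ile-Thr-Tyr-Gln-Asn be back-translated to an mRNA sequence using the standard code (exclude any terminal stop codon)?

Val: 4 codons.
Ile: 3 codons.
Thr: 4 codons.
Tyr: 2 codons.
Gln: 2 codons.
Asn: 2 codons.
4 × 3 × 4 × 2 × 2 × 2 = 384.

384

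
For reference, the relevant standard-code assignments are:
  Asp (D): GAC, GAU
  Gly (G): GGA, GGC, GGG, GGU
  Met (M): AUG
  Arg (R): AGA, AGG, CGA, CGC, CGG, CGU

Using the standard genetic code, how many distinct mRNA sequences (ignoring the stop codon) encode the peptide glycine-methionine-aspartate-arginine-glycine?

192

Gly: 4 codons.
Met: 1 codon.
Asp: 2 codons.
Arg: 6 codons.
Gly: 4 codons.
4 × 1 × 2 × 6 × 4 = 192.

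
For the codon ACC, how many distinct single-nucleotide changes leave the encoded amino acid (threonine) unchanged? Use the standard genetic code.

3

Position 1: none → 0 synonymous.
Position 2: none → 0 synonymous.
Position 3: ACU, ACA, ACG → 3 synonymous.
Total: 0 + 0 + 3 = 3.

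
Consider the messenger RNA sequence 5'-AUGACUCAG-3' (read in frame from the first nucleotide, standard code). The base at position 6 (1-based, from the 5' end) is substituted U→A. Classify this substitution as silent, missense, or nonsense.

Position 6 falls in codon 2: ACU → Thr.
After the substitution the codon is ACA → Thr.
Both encode Thr, so the change is synonymous.

silent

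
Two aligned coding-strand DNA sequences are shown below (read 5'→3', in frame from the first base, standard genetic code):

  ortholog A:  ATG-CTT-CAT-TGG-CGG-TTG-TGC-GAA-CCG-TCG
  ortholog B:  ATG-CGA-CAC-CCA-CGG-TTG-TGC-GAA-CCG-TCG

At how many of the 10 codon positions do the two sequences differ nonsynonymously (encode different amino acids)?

Codon 1: ATG Met / ATG Met — identical.
Codon 2: CTT Leu / CGA Arg — nonsynonymous.
Codon 3: CAT His / CAC His — synonymous.
Codon 4: TGG Trp / CCA Pro — nonsynonymous.
Codon 5: CGG Arg / CGG Arg — identical.
Codon 6: TTG Leu / TTG Leu — identical.
Codon 7: TGC Cys / TGC Cys — identical.
Codon 8: GAA Glu / GAA Glu — identical.
Codon 9: CCG Pro / CCG Pro — identical.
Codon 10: TCG Ser / TCG Ser — identical.
Nonsynonymous differences: 2.

2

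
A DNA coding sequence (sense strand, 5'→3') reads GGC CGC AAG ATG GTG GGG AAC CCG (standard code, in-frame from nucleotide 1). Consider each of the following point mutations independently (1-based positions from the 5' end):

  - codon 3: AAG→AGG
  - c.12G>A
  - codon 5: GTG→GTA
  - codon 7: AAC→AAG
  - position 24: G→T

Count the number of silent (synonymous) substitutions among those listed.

2

Codon 3: AAG (Lys) → AGG (Arg) — missense.
Codon 4: ATG (Met) → ATA (Ile) — missense.
Codon 5: GTG (Val) → GTA (Val) — synonymous.
Codon 7: AAC (Asn) → AAG (Lys) — missense.
Codon 8: CCG (Pro) → CCT (Pro) — synonymous.
Synonymous: 2 of 5.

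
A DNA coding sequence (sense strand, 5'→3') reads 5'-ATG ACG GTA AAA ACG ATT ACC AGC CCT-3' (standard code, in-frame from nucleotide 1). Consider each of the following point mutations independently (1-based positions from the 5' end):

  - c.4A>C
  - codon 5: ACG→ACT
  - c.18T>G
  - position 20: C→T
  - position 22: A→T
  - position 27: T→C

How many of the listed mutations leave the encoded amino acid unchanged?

2

Codon 2: ACG (Thr) → CCG (Pro) — missense.
Codon 5: ACG (Thr) → ACT (Thr) — synonymous.
Codon 6: ATT (Ile) → ATG (Met) — missense.
Codon 7: ACC (Thr) → ATC (Ile) — missense.
Codon 8: AGC (Ser) → TGC (Cys) — missense.
Codon 9: CCT (Pro) → CCC (Pro) — synonymous.
Synonymous: 2 of 6.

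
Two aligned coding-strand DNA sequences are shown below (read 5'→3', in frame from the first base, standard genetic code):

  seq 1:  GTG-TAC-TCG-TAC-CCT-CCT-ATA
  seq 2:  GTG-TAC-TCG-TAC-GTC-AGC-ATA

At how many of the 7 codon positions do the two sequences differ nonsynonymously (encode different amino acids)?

2

Codon 1: GTG Val / GTG Val — identical.
Codon 2: TAC Tyr / TAC Tyr — identical.
Codon 3: TCG Ser / TCG Ser — identical.
Codon 4: TAC Tyr / TAC Tyr — identical.
Codon 5: CCT Pro / GTC Val — nonsynonymous.
Codon 6: CCT Pro / AGC Ser — nonsynonymous.
Codon 7: ATA Ile / ATA Ile — identical.
Nonsynonymous differences: 2.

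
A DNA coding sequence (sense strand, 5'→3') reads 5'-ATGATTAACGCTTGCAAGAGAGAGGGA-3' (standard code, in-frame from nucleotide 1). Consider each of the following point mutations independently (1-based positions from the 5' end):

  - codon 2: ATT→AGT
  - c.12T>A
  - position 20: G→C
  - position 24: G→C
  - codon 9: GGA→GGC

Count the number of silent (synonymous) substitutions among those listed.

Codon 2: ATT (Ile) → AGT (Ser) — missense.
Codon 4: GCT (Ala) → GCA (Ala) — synonymous.
Codon 7: AGA (Arg) → ACA (Thr) — missense.
Codon 8: GAG (Glu) → GAC (Asp) — missense.
Codon 9: GGA (Gly) → GGC (Gly) — synonymous.
Synonymous: 2 of 5.

2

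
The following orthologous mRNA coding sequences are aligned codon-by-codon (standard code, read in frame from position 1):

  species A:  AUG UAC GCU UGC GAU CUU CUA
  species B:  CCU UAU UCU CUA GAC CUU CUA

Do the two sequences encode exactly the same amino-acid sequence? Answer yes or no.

no

Codon 1: AUG Met / CCU Pro — nonsynonymous.
Codon 2: UAC Tyr / UAU Tyr — synonymous.
Codon 3: GCU Ala / UCU Ser — nonsynonymous.
Codon 4: UGC Cys / CUA Leu — nonsynonymous.
Codon 5: GAU Asp / GAC Asp — synonymous.
Codon 6: CUU Leu / CUU Leu — identical.
Codon 7: CUA Leu / CUA Leu — identical.
Nonsynonymous differences: 3 → different protein.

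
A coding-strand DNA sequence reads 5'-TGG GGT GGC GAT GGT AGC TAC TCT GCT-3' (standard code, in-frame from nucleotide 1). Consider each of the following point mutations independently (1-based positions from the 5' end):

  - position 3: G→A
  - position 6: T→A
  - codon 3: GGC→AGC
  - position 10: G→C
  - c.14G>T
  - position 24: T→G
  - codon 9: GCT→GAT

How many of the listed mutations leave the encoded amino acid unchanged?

2

Codon 1: TGG (Trp) → TGA (Stop) — nonsense.
Codon 2: GGT (Gly) → GGA (Gly) — synonymous.
Codon 3: GGC (Gly) → AGC (Ser) — missense.
Codon 4: GAT (Asp) → CAT (His) — missense.
Codon 5: GGT (Gly) → GTT (Val) — missense.
Codon 8: TCT (Ser) → TCG (Ser) — synonymous.
Codon 9: GCT (Ala) → GAT (Asp) — missense.
Synonymous: 2 of 7.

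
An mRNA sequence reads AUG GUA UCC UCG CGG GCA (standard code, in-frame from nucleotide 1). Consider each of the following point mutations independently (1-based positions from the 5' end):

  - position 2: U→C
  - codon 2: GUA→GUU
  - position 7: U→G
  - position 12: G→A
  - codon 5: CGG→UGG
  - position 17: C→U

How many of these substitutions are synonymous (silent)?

2

Codon 1: AUG (Met) → ACG (Thr) — missense.
Codon 2: GUA (Val) → GUU (Val) — synonymous.
Codon 3: UCC (Ser) → GCC (Ala) — missense.
Codon 4: UCG (Ser) → UCA (Ser) — synonymous.
Codon 5: CGG (Arg) → UGG (Trp) — missense.
Codon 6: GCA (Ala) → GUA (Val) — missense.
Synonymous: 2 of 6.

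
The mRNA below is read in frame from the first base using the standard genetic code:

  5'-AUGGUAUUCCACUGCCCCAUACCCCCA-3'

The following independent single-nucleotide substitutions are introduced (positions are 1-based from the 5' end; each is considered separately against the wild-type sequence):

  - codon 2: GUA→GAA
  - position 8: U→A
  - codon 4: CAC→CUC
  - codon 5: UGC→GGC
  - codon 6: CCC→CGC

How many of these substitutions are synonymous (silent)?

0

Codon 2: GUA (Val) → GAA (Glu) — missense.
Codon 3: UUC (Phe) → UAC (Tyr) — missense.
Codon 4: CAC (His) → CUC (Leu) — missense.
Codon 5: UGC (Cys) → GGC (Gly) — missense.
Codon 6: CCC (Pro) → CGC (Arg) — missense.
Synonymous: 0 of 5.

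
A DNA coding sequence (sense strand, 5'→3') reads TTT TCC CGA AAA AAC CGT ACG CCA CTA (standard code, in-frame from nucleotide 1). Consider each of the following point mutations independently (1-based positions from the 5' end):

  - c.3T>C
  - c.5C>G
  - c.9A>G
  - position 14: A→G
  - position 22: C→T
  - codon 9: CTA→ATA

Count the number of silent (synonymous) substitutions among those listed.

Codon 1: TTT (Phe) → TTC (Phe) — synonymous.
Codon 2: TCC (Ser) → TGC (Cys) — missense.
Codon 3: CGA (Arg) → CGG (Arg) — synonymous.
Codon 5: AAC (Asn) → AGC (Ser) — missense.
Codon 8: CCA (Pro) → TCA (Ser) — missense.
Codon 9: CTA (Leu) → ATA (Ile) — missense.
Synonymous: 2 of 6.

2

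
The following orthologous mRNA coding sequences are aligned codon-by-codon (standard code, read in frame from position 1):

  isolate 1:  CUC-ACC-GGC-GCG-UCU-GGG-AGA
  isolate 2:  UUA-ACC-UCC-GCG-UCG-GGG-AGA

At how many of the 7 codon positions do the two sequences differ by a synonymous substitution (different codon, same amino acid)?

Codon 1: CUC Leu / UUA Leu — synonymous.
Codon 2: ACC Thr / ACC Thr — identical.
Codon 3: GGC Gly / UCC Ser — nonsynonymous.
Codon 4: GCG Ala / GCG Ala — identical.
Codon 5: UCU Ser / UCG Ser — synonymous.
Codon 6: GGG Gly / GGG Gly — identical.
Codon 7: AGA Arg / AGA Arg — identical.
Synonymous differences: 2.

2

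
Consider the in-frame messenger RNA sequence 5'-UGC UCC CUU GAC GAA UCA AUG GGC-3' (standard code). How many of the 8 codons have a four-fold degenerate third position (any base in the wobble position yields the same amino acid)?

4

Codon 1 UGC (Cys): third position 2-fold.
Codon 2 UCC (Ser): third position 4-fold.
Codon 3 CUU (Leu): third position 4-fold.
Codon 4 GAC (Asp): third position 2-fold.
Codon 5 GAA (Glu): third position 2-fold.
Codon 6 UCA (Ser): third position 4-fold.
Codon 7 AUG (Met): third position 1-fold.
Codon 8 GGC (Gly): third position 4-fold.
Four-fold degenerate third positions: 4.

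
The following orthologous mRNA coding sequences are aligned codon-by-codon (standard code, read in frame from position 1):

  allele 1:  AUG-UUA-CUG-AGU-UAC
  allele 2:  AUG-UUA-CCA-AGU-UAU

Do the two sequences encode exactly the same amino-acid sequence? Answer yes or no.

no

Codon 1: AUG Met / AUG Met — identical.
Codon 2: UUA Leu / UUA Leu — identical.
Codon 3: CUG Leu / CCA Pro — nonsynonymous.
Codon 4: AGU Ser / AGU Ser — identical.
Codon 5: UAC Tyr / UAU Tyr — synonymous.
Nonsynonymous differences: 1 → different protein.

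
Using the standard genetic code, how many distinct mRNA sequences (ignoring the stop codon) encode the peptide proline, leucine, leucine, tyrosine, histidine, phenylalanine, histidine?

2304

Pro: 4 codons.
Leu: 6 codons.
Leu: 6 codons.
Tyr: 2 codons.
His: 2 codons.
Phe: 2 codons.
His: 2 codons.
4 × 6 × 6 × 2 × 2 × 2 × 2 = 2304.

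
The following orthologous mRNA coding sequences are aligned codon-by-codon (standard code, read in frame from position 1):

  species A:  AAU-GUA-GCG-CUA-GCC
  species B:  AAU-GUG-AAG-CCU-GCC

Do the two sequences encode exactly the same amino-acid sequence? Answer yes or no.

no

Codon 1: AAU Asn / AAU Asn — identical.
Codon 2: GUA Val / GUG Val — synonymous.
Codon 3: GCG Ala / AAG Lys — nonsynonymous.
Codon 4: CUA Leu / CCU Pro — nonsynonymous.
Codon 5: GCC Ala / GCC Ala — identical.
Nonsynonymous differences: 2 → different protein.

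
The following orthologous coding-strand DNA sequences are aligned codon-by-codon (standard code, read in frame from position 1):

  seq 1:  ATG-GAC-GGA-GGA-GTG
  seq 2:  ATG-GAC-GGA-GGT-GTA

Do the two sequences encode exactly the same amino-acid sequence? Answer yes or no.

Codon 1: ATG Met / ATG Met — identical.
Codon 2: GAC Asp / GAC Asp — identical.
Codon 3: GGA Gly / GGA Gly — identical.
Codon 4: GGA Gly / GGT Gly — synonymous.
Codon 5: GTG Val / GTA Val — synonymous.
Nonsynonymous differences: 0 → same protein.

yes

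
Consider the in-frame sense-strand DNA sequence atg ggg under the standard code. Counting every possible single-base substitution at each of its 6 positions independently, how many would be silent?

3

Codon 1 (ATG, Met): 0 synonymous substitutions.
Codon 2 (GGG, Gly): 3 synonymous substitutions.
Total: 0 + 3 = 3.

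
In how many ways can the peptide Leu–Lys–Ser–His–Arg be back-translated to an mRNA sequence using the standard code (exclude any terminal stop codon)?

864

Leu: 6 codons.
Lys: 2 codons.
Ser: 6 codons.
His: 2 codons.
Arg: 6 codons.
6 × 2 × 6 × 2 × 6 = 864.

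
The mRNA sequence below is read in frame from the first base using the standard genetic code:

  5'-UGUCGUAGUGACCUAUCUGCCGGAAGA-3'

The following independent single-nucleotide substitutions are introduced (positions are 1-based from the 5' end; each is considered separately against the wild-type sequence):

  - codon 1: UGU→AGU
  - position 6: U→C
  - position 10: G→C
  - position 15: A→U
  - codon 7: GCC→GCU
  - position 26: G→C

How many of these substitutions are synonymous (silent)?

Codon 1: UGU (Cys) → AGU (Ser) — missense.
Codon 2: CGU (Arg) → CGC (Arg) — synonymous.
Codon 4: GAC (Asp) → CAC (His) — missense.
Codon 5: CUA (Leu) → CUU (Leu) — synonymous.
Codon 7: GCC (Ala) → GCU (Ala) — synonymous.
Codon 9: AGA (Arg) → ACA (Thr) — missense.
Synonymous: 3 of 6.

3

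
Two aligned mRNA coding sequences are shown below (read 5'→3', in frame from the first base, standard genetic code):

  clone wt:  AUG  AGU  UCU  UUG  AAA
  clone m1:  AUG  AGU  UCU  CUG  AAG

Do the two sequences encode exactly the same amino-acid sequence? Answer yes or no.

Codon 1: AUG Met / AUG Met — identical.
Codon 2: AGU Ser / AGU Ser — identical.
Codon 3: UCU Ser / UCU Ser — identical.
Codon 4: UUG Leu / CUG Leu — synonymous.
Codon 5: AAA Lys / AAG Lys — synonymous.
Nonsynonymous differences: 0 → same protein.

yes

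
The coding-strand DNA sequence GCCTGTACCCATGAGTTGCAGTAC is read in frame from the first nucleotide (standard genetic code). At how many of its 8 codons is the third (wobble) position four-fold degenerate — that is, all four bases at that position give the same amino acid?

2

Codon 1 GCC (Ala): third position 4-fold.
Codon 2 TGT (Cys): third position 2-fold.
Codon 3 ACC (Thr): third position 4-fold.
Codon 4 CAT (His): third position 2-fold.
Codon 5 GAG (Glu): third position 2-fold.
Codon 6 TTG (Leu): third position 2-fold.
Codon 7 CAG (Gln): third position 2-fold.
Codon 8 TAC (Tyr): third position 2-fold.
Four-fold degenerate third positions: 2.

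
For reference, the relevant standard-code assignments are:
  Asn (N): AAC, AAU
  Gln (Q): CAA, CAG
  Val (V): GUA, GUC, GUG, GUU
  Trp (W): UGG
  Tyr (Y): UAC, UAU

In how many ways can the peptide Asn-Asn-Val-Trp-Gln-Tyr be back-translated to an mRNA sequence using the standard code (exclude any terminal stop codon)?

64

Asn: 2 codons.
Asn: 2 codons.
Val: 4 codons.
Trp: 1 codon.
Gln: 2 codons.
Tyr: 2 codons.
2 × 2 × 4 × 1 × 2 × 2 = 64.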